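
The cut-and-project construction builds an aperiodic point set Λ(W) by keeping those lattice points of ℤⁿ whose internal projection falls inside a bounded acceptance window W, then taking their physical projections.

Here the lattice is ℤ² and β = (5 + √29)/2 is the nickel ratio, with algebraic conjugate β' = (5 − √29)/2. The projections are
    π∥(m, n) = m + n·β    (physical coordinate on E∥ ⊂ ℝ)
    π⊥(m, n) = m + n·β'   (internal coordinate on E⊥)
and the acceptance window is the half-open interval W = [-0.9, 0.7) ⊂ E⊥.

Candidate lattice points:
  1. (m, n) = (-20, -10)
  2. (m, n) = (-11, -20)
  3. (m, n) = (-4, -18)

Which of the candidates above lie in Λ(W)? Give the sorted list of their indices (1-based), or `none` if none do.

3

β' = (5−√29)/2 ≈ -0.1926.
candidate 1: (m,n)=(-20,-10) → π∥ = -20-10·β ≈ -71.9258, π⊥ = -20-10·β' ≈ -18.0742 ∉ [-0.9, 0.7) ⇒ out
candidate 2: (m,n)=(-11,-20) → π∥ = -11-20·β ≈ -114.8516, π⊥ = -11-20·β' ≈ -7.1484 ∉ [-0.9, 0.7) ⇒ out
candidate 3: (m,n)=(-4,-18) → π∥ = -4-18·β ≈ -97.4665, π⊥ = -4-18·β' ≈ -0.5335 ∈ [-0.9, 0.7) ⇒ IN Λ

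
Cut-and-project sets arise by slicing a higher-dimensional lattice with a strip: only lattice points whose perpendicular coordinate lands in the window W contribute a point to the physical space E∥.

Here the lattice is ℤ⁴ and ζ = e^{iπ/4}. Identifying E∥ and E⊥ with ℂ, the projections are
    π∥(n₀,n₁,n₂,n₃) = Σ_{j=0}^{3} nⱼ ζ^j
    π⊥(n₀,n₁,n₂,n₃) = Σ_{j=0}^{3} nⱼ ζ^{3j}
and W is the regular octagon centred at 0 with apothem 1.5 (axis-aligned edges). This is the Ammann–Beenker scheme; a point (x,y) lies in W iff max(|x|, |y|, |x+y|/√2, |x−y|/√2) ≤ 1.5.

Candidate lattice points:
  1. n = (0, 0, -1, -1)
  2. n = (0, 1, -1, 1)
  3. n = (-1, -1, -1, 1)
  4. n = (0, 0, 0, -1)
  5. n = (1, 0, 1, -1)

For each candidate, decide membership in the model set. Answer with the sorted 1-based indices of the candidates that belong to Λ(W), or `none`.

1, 3, 4

π⊥(n) = n₀ + n₁ζ³ + n₂ζ⁶ + n₃ζ⁹ where ζ = e^{iπ/4}.
candidate 1: n = (0, 0, -1, -1) → π⊥ ≈ (-0.7071, +0.2929); max(|x|,|y|,|x±y|/√2) = 0.7071 ≤ 1.5 ⇒ ∈ W
candidate 2: n = (0, 1, -1, 1) → π⊥ ≈ (+0.0000, +2.4142); max(|x|,|y|,|x±y|/√2) = 2.4142 > 1.5 ⇒ ∉ W
candidate 3: n = (-1, -1, -1, 1) → π⊥ ≈ (+0.4142, +1.0000); max(|x|,|y|,|x±y|/√2) = 1.0000 ≤ 1.5 ⇒ ∈ W
candidate 4: n = (0, 0, 0, -1) → π⊥ ≈ (-0.7071, -0.7071); max(|x|,|y|,|x±y|/√2) = 1.0000 ≤ 1.5 ⇒ ∈ W
candidate 5: n = (1, 0, 1, -1) → π⊥ ≈ (+0.2929, -1.7071); max(|x|,|y|,|x±y|/√2) = 1.7071 > 1.5 ⇒ ∉ W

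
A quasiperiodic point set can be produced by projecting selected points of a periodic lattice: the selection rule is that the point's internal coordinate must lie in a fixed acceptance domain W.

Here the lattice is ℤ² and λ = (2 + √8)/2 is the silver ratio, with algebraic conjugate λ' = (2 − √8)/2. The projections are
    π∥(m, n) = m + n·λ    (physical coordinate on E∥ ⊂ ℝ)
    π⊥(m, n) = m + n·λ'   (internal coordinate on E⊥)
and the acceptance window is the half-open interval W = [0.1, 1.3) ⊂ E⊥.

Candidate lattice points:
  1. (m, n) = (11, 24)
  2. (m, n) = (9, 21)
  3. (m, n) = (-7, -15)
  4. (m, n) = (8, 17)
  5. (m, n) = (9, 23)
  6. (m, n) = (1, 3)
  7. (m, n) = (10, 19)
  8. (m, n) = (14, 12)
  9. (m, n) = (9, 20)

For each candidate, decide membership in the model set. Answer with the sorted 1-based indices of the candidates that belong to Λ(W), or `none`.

λ' = (2−√8)/2 ≈ -0.414214.
candidate 1: (m,n)=(11,24) → π∥ = 11+24·λ ≈ 68.941125, π⊥ = 11+24·λ' ≈ 1.058875 ∈ [0.1, 1.3) ⇒ IN Λ
candidate 2: (m,n)=(9,21) → π∥ = 9+21·λ ≈ 59.698485, π⊥ = 9+21·λ' ≈ 0.301515 ∈ [0.1, 1.3) ⇒ IN Λ
candidate 3: (m,n)=(-7,-15) → π∥ = -7-15·λ ≈ -43.213203, π⊥ = -7-15·λ' ≈ -0.786797 ∉ [0.1, 1.3) ⇒ out
candidate 4: (m,n)=(8,17) → π∥ = 8+17·λ ≈ 49.041631, π⊥ = 8+17·λ' ≈ 0.958369 ∈ [0.1, 1.3) ⇒ IN Λ
candidate 5: (m,n)=(9,23) → π∥ = 9+23·λ ≈ 64.526912, π⊥ = 9+23·λ' ≈ -0.526912 ∉ [0.1, 1.3) ⇒ out
candidate 6: (m,n)=(1,3) → π∥ = 1+3·λ ≈ 8.242641, π⊥ = 1+3·λ' ≈ -0.242641 ∉ [0.1, 1.3) ⇒ out
candidate 7: (m,n)=(10,19) → π∥ = 10+19·λ ≈ 55.870058, π⊥ = 10+19·λ' ≈ 2.129942 ∉ [0.1, 1.3) ⇒ out
candidate 8: (m,n)=(14,12) → π∥ = 14+12·λ ≈ 42.970563, π⊥ = 14+12·λ' ≈ 9.029437 ∉ [0.1, 1.3) ⇒ out
candidate 9: (m,n)=(9,20) → π∥ = 9+20·λ ≈ 57.284271, π⊥ = 9+20·λ' ≈ 0.715729 ∈ [0.1, 1.3) ⇒ IN Λ

1, 2, 4, 9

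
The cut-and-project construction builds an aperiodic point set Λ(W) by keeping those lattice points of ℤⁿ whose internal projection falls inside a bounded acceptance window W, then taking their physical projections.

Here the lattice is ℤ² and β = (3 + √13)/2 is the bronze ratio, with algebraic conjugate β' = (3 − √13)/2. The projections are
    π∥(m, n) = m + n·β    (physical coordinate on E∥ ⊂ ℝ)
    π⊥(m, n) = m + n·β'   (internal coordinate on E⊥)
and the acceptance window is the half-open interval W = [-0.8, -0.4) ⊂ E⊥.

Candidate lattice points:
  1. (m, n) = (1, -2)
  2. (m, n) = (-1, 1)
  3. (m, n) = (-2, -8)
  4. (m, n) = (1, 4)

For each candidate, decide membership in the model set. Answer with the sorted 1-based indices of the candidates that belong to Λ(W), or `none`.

none

β' = (3−√13)/2 ≈ -0.30278.
#1 (1,-2): internal coord 1 + (-2)·β' = +1.60555; +1.60555 ∉ [-0.8, -0.4) → out
#2 (-1,1): internal coord -1 + (1)·β' = -1.30278; -1.30278 ∉ [-0.8, -0.4) → out
#3 (-2,-8): internal coord -2 + (-8)·β' = +0.42221; +0.42221 ∉ [-0.8, -0.4) → out
#4 (1,4): internal coord 1 + (4)·β' = -0.21110; -0.21110 ∉ [-0.8, -0.4) → out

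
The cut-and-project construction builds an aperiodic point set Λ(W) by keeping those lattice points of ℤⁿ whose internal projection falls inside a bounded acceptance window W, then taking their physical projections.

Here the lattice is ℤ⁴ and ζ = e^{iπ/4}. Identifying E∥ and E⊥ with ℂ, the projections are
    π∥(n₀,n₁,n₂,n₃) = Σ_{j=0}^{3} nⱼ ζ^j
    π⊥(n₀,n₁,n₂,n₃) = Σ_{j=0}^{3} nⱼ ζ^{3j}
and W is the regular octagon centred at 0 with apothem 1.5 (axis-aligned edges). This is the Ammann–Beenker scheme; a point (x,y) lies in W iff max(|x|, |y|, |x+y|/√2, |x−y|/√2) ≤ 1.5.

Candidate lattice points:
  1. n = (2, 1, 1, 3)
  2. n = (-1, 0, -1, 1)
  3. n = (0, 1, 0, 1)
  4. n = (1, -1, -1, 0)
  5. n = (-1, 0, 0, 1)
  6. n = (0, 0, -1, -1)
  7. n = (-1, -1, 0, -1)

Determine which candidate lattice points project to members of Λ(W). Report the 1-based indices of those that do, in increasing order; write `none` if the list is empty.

3, 5, 6

π⊥(n) = n₀ + n₁ζ³ + n₂ζ⁶ + n₃ζ⁹ where ζ = e^{iπ/4}.
#1 (2, 1, 1, 3): internal (3.414214, 1.828427); octagon support 3.707107 vs apothem 1.5 → ∉ W
#2 (-1, 0, -1, 1): internal (-0.292893, 1.707107); octagon support 1.707107 vs apothem 1.5 → ∉ W
#3 (0, 1, 0, 1): internal (0.000000, 1.414214); octagon support 1.414214 vs apothem 1.5 → ∈ W
#4 (1, -1, -1, 0): internal (1.707107, 0.292893); octagon support 1.707107 vs apothem 1.5 → ∉ W
#5 (-1, 0, 0, 1): internal (-0.292893, 0.707107); octagon support 0.707107 vs apothem 1.5 → ∈ W
#6 (0, 0, -1, -1): internal (-0.707107, 0.292893); octagon support 0.707107 vs apothem 1.5 → ∈ W
#7 (-1, -1, 0, -1): internal (-1.000000, -1.414214); octagon support 1.707107 vs apothem 1.5 → ∉ W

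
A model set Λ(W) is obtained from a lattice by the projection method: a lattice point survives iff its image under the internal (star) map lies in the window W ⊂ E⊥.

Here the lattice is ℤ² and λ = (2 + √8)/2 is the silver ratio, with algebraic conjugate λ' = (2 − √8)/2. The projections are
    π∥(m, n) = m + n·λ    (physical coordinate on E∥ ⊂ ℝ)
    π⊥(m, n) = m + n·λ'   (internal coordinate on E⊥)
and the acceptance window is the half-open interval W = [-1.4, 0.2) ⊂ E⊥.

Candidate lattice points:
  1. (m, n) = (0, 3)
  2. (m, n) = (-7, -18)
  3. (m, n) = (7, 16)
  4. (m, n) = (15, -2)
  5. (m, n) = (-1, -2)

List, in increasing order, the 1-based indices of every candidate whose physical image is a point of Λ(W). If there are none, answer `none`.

Numerically λ ≈ 2.414214 and λ' = −1/λ ≈ -0.414214.
candidate 1: (m,n)=(0,3) → π∥ = 0+3·λ ≈ 7.242641, π⊥ = 0+3·λ' ≈ -1.242641 ∈ [-1.4, 0.2) ⇒ IN Λ
candidate 2: (m,n)=(-7,-18) → π∥ = -7-18·λ ≈ -50.455844, π⊥ = -7-18·λ' ≈ 0.455844 ∉ [-1.4, 0.2) ⇒ out
candidate 3: (m,n)=(7,16) → π∥ = 7+16·λ ≈ 45.627417, π⊥ = 7+16·λ' ≈ 0.372583 ∉ [-1.4, 0.2) ⇒ out
candidate 4: (m,n)=(15,-2) → π∥ = 15-2·λ ≈ 10.171573, π⊥ = 15-2·λ' ≈ 15.828427 ∉ [-1.4, 0.2) ⇒ out
candidate 5: (m,n)=(-1,-2) → π∥ = -1-2·λ ≈ -5.828427, π⊥ = -1-2·λ' ≈ -0.171573 ∈ [-1.4, 0.2) ⇒ IN Λ

1, 5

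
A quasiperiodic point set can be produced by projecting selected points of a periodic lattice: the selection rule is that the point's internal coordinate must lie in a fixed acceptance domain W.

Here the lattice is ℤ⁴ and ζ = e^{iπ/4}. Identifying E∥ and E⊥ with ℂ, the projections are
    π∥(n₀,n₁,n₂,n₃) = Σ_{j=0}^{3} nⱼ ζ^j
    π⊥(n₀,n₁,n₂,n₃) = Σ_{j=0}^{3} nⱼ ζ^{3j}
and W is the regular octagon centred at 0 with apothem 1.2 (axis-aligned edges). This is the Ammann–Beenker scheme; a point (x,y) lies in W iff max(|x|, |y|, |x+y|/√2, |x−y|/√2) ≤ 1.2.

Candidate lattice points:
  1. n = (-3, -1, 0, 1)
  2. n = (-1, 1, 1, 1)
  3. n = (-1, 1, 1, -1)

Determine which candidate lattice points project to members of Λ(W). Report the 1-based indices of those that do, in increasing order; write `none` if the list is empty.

2

Internal map: ζ^{3j} for j=0..3 gives (1,0), (−√2/2,√2/2), (0,−1), (√2/2,√2/2).
#1 (-3, -1, 0, 1): internal (-1.5858, 0.0000); octagon support 1.5858 vs apothem 1.2 → ∉ W
#2 (-1, 1, 1, 1): internal (-1.0000, 0.4142); octagon support 1.0000 vs apothem 1.2 → ∈ W
#3 (-1, 1, 1, -1): internal (-2.4142, -1.0000); octagon support 2.4142 vs apothem 1.2 → ∉ W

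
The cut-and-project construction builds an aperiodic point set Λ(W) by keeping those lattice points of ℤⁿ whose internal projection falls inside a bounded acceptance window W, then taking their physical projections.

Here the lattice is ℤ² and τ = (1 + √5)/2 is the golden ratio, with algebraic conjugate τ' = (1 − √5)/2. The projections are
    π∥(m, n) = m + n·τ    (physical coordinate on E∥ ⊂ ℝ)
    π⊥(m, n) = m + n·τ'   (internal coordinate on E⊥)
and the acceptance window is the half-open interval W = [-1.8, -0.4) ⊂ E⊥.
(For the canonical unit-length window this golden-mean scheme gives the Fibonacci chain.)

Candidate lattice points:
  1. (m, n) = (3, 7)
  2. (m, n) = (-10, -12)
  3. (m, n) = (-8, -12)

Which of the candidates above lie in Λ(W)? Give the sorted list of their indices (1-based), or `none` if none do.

1, 3

Compute τ' = (1−√5)/2 = -0.61803, so π⊥(m,n) = m -0.61803·n.
[1] lift (3,7): star map gives -1.32624; window check -1.8 ≤ -1.32624 < -0.4 is true → IN Λ
[2] lift (-10,-12): star map gives -2.58359; window check -1.8 ≤ -2.58359 < -0.4 is false → out
[3] lift (-8,-12): star map gives -0.58359; window check -1.8 ≤ -0.58359 < -0.4 is true → IN Λ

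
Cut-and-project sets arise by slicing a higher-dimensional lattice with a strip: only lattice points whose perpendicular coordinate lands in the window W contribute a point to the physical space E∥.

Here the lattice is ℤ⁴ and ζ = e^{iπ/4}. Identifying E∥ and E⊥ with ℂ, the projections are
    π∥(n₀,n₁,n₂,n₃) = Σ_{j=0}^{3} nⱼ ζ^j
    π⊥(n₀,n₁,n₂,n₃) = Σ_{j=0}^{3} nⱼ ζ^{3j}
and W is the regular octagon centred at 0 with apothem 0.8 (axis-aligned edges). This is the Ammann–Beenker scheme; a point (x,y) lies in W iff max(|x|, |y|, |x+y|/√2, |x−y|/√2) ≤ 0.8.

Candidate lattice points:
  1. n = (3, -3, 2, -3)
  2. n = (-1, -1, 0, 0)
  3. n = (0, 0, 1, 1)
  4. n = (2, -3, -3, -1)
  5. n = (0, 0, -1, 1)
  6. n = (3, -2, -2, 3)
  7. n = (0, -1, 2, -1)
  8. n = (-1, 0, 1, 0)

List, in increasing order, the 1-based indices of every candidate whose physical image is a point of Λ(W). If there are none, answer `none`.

2, 3

π⊥(n) = n₀ + n₁ζ³ + n₂ζ⁶ + n₃ζ⁹ where ζ = e^{iπ/4}.
candidate 1: n = (3, -3, 2, -3) → π⊥ ≈ (+3.00000, -6.24264); max(|x|,|y|,|x±y|/√2) = 6.53553 > 0.8 ⇒ ∉ W
candidate 2: n = (-1, -1, 0, 0) → π⊥ ≈ (-0.29289, -0.70711); max(|x|,|y|,|x±y|/√2) = 0.70711 ≤ 0.8 ⇒ ∈ W
candidate 3: n = (0, 0, 1, 1) → π⊥ ≈ (+0.70711, -0.29289); max(|x|,|y|,|x±y|/√2) = 0.70711 ≤ 0.8 ⇒ ∈ W
candidate 4: n = (2, -3, -3, -1) → π⊥ ≈ (+3.41421, +0.17157); max(|x|,|y|,|x±y|/√2) = 3.41421 > 0.8 ⇒ ∉ W
candidate 5: n = (0, 0, -1, 1) → π⊥ ≈ (+0.70711, +1.70711); max(|x|,|y|,|x±y|/√2) = 1.70711 > 0.8 ⇒ ∉ W
candidate 6: n = (3, -2, -2, 3) → π⊥ ≈ (+6.53553, +2.70711); max(|x|,|y|,|x±y|/√2) = 6.53553 > 0.8 ⇒ ∉ W
candidate 7: n = (0, -1, 2, -1) → π⊥ ≈ (+0.00000, -3.41421); max(|x|,|y|,|x±y|/√2) = 3.41421 > 0.8 ⇒ ∉ W
candidate 8: n = (-1, 0, 1, 0) → π⊥ ≈ (-1.00000, -1.00000); max(|x|,|y|,|x±y|/√2) = 1.41421 > 0.8 ⇒ ∉ W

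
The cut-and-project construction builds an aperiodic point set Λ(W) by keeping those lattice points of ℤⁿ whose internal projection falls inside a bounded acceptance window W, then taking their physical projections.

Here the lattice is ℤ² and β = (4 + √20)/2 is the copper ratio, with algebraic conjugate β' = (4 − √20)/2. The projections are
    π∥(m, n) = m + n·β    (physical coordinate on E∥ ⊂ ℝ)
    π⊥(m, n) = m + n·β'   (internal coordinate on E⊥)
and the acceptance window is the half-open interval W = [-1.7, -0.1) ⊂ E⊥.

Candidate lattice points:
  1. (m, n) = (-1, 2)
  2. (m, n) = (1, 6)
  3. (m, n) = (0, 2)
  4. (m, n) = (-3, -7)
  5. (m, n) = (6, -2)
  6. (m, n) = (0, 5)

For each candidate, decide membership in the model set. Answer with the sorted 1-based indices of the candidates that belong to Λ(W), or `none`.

Numerically β ≈ 4.23607 and β' = −1/β ≈ -0.23607.
[1] lift (-1,2): star map gives -1.47214; window check -1.7 ≤ -1.47214 < -0.1 is true → IN Λ
[2] lift (1,6): star map gives -0.41641; window check -1.7 ≤ -0.41641 < -0.1 is true → IN Λ
[3] lift (0,2): star map gives -0.47214; window check -1.7 ≤ -0.47214 < -0.1 is true → IN Λ
[4] lift (-3,-7): star map gives -1.34752; window check -1.7 ≤ -1.34752 < -0.1 is true → IN Λ
[5] lift (6,-2): star map gives 6.47214; window check -1.7 ≤ 6.47214 < -0.1 is false → out
[6] lift (0,5): star map gives -1.18034; window check -1.7 ≤ -1.18034 < -0.1 is true → IN Λ

1, 2, 3, 4, 6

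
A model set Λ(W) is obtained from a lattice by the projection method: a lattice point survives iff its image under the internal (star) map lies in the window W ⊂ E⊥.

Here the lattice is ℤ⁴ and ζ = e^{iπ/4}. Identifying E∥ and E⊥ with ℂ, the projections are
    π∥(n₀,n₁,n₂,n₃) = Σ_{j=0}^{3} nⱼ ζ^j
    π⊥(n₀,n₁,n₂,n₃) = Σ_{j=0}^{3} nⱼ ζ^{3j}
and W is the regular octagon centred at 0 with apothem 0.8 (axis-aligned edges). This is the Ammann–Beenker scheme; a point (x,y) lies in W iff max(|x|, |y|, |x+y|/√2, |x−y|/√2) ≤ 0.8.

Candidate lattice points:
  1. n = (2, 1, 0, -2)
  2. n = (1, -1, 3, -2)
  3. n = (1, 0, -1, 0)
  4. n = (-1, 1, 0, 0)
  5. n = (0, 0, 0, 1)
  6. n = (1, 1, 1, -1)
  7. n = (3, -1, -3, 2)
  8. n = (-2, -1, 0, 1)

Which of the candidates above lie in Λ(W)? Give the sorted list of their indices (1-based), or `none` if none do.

With ζ = e^{iπ/4} the internal vectors are ζ^0,ζ^3,ζ^6,ζ^9.
#1 (2, 1, 0, -2): internal (-0.1213, -0.7071); octagon support 0.7071 vs apothem 0.8 → ∈ W
#2 (1, -1, 3, -2): internal (0.2929, -5.1213); octagon support 5.1213 vs apothem 0.8 → ∉ W
#3 (1, 0, -1, 0): internal (1.0000, 1.0000); octagon support 1.4142 vs apothem 0.8 → ∉ W
#4 (-1, 1, 0, 0): internal (-1.7071, 0.7071); octagon support 1.7071 vs apothem 0.8 → ∉ W
#5 (0, 0, 0, 1): internal (0.7071, 0.7071); octagon support 1.0000 vs apothem 0.8 → ∉ W
#6 (1, 1, 1, -1): internal (-0.4142, -1.0000); octagon support 1.0000 vs apothem 0.8 → ∉ W
#7 (3, -1, -3, 2): internal (5.1213, 3.7071); octagon support 6.2426 vs apothem 0.8 → ∉ W
#8 (-2, -1, 0, 1): internal (-0.5858, 0.0000); octagon support 0.5858 vs apothem 0.8 → ∈ W

1, 8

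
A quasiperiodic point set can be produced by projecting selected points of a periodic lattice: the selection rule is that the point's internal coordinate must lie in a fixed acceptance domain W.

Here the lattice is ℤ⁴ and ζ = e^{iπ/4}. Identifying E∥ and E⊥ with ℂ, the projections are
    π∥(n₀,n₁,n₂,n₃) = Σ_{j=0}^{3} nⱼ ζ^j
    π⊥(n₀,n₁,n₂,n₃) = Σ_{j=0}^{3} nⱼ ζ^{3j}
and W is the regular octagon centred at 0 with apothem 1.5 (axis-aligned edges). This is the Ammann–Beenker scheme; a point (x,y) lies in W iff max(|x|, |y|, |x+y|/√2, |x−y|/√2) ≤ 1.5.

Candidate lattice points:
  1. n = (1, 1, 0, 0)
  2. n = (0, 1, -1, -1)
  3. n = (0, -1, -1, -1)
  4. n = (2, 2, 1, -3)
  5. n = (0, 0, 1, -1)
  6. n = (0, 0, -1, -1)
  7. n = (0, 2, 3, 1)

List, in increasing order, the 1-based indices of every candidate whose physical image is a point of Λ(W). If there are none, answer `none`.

1, 3, 6, 7

π⊥(n) = n₀ + n₁ζ³ + n₂ζ⁶ + n₃ζ⁹ where ζ = e^{iπ/4}.
candidate 1: n = (1, 1, 0, 0) → π⊥ ≈ (+0.292893, +0.707107); max(|x|,|y|,|x±y|/√2) = 0.707107 ≤ 1.5 ⇒ ∈ W
candidate 2: n = (0, 1, -1, -1) → π⊥ ≈ (-1.414214, +1.000000); max(|x|,|y|,|x±y|/√2) = 1.707107 > 1.5 ⇒ ∉ W
candidate 3: n = (0, -1, -1, -1) → π⊥ ≈ (+0.000000, -0.414214); max(|x|,|y|,|x±y|/√2) = 0.414214 ≤ 1.5 ⇒ ∈ W
candidate 4: n = (2, 2, 1, -3) → π⊥ ≈ (-1.535534, -1.707107); max(|x|,|y|,|x±y|/√2) = 2.292893 > 1.5 ⇒ ∉ W
candidate 5: n = (0, 0, 1, -1) → π⊥ ≈ (-0.707107, -1.707107); max(|x|,|y|,|x±y|/√2) = 1.707107 > 1.5 ⇒ ∉ W
candidate 6: n = (0, 0, -1, -1) → π⊥ ≈ (-0.707107, +0.292893); max(|x|,|y|,|x±y|/√2) = 0.707107 ≤ 1.5 ⇒ ∈ W
candidate 7: n = (0, 2, 3, 1) → π⊥ ≈ (-0.707107, -0.878680); max(|x|,|y|,|x±y|/√2) = 1.121320 ≤ 1.5 ⇒ ∈ W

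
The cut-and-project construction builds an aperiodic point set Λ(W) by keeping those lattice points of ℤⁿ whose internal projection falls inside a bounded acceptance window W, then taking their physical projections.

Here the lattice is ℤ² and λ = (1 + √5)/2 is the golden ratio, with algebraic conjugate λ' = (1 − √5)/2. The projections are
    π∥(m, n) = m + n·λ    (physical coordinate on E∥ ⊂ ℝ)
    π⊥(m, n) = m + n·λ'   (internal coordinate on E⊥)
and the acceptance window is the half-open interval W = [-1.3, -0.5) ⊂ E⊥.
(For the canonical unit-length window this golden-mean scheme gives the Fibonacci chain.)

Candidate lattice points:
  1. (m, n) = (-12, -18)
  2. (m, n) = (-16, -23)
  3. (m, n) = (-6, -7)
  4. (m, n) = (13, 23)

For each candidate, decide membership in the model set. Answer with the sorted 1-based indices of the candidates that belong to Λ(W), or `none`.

1, 4

λ' = (1−√5)/2 ≈ -0.6180.
candidate 1: (m,n)=(-12,-18) → π∥ = -12-18·λ ≈ -41.1246, π⊥ = -12-18·λ' ≈ -0.8754 ∈ [-1.3, -0.5) ⇒ IN Λ
candidate 2: (m,n)=(-16,-23) → π∥ = -16-23·λ ≈ -53.2148, π⊥ = -16-23·λ' ≈ -1.7852 ∉ [-1.3, -0.5) ⇒ out
candidate 3: (m,n)=(-6,-7) → π∥ = -6-7·λ ≈ -17.3262, π⊥ = -6-7·λ' ≈ -1.6738 ∉ [-1.3, -0.5) ⇒ out
candidate 4: (m,n)=(13,23) → π∥ = 13+23·λ ≈ 50.2148, π⊥ = 13+23·λ' ≈ -1.2148 ∈ [-1.3, -0.5) ⇒ IN Λ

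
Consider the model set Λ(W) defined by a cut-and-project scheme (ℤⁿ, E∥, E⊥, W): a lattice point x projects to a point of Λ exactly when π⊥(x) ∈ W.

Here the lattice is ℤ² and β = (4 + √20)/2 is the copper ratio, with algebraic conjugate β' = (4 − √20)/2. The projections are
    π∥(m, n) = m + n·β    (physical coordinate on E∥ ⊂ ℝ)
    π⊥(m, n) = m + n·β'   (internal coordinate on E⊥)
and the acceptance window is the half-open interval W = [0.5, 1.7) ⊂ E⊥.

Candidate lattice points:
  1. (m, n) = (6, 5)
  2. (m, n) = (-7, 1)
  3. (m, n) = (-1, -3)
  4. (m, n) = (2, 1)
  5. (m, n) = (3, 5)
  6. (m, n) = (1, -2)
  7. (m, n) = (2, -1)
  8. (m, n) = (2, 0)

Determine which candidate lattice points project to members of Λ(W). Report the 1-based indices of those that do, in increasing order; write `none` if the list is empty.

Compute β' = (4−√20)/2 = -0.236068, so π⊥(m,n) = m -0.236068·n.
#1 (6,5): internal coord 6 + (5)·β' = +4.819660; +4.819660 ∉ [0.5, 1.7) → out
#2 (-7,1): internal coord -7 + (1)·β' = -7.236068; -7.236068 ∉ [0.5, 1.7) → out
#3 (-1,-3): internal coord -1 + (-3)·β' = -0.291796; -0.291796 ∉ [0.5, 1.7) → out
#4 (2,1): internal coord 2 + (1)·β' = +1.763932; +1.763932 ∉ [0.5, 1.7) → out
#5 (3,5): internal coord 3 + (5)·β' = +1.819660; +1.819660 ∉ [0.5, 1.7) → out
#6 (1,-2): internal coord 1 + (-2)·β' = +1.472136; +1.472136 ∈ [0.5, 1.7) → IN Λ
#7 (2,-1): internal coord 2 + (-1)·β' = +2.236068; +2.236068 ∉ [0.5, 1.7) → out
#8 (2,0): internal coord 2 + (0)·β' = +2.000000; +2.000000 ∉ [0.5, 1.7) → out

6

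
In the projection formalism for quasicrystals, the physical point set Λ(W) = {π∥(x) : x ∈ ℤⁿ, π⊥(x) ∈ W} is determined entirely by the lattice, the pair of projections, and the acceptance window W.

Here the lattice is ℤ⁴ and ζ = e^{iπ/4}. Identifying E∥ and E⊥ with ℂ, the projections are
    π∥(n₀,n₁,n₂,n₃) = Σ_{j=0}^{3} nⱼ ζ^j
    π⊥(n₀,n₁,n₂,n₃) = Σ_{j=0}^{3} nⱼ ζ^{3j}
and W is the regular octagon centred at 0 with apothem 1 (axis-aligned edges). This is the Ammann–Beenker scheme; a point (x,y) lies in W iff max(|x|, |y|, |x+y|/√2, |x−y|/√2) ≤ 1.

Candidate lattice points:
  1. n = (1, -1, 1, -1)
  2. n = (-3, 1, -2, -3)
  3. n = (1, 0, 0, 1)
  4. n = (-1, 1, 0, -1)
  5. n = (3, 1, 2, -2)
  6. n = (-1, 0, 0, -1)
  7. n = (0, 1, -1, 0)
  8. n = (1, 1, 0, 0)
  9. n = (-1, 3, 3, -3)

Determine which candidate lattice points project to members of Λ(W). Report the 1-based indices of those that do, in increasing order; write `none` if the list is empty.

8

With ζ = e^{iπ/4} the internal vectors are ζ^0,ζ^3,ζ^6,ζ^9.
candidate 1: n = (1, -1, 1, -1) → π⊥ ≈ (+1.000000, -2.414214); max(|x|,|y|,|x±y|/√2) = 2.414214 > 1 ⇒ ∉ W
candidate 2: n = (-3, 1, -2, -3) → π⊥ ≈ (-5.828427, +0.585786); max(|x|,|y|,|x±y|/√2) = 5.828427 > 1 ⇒ ∉ W
candidate 3: n = (1, 0, 0, 1) → π⊥ ≈ (+1.707107, +0.707107); max(|x|,|y|,|x±y|/√2) = 1.707107 > 1 ⇒ ∉ W
candidate 4: n = (-1, 1, 0, -1) → π⊥ ≈ (-2.414214, +0.000000); max(|x|,|y|,|x±y|/√2) = 2.414214 > 1 ⇒ ∉ W
candidate 5: n = (3, 1, 2, -2) → π⊥ ≈ (+0.878680, -2.707107); max(|x|,|y|,|x±y|/√2) = 2.707107 > 1 ⇒ ∉ W
candidate 6: n = (-1, 0, 0, -1) → π⊥ ≈ (-1.707107, -0.707107); max(|x|,|y|,|x±y|/√2) = 1.707107 > 1 ⇒ ∉ W
candidate 7: n = (0, 1, -1, 0) → π⊥ ≈ (-0.707107, +1.707107); max(|x|,|y|,|x±y|/√2) = 1.707107 > 1 ⇒ ∉ W
candidate 8: n = (1, 1, 0, 0) → π⊥ ≈ (+0.292893, +0.707107); max(|x|,|y|,|x±y|/√2) = 0.707107 ≤ 1 ⇒ ∈ W
candidate 9: n = (-1, 3, 3, -3) → π⊥ ≈ (-5.242641, -3.000000); max(|x|,|y|,|x±y|/√2) = 5.828427 > 1 ⇒ ∉ W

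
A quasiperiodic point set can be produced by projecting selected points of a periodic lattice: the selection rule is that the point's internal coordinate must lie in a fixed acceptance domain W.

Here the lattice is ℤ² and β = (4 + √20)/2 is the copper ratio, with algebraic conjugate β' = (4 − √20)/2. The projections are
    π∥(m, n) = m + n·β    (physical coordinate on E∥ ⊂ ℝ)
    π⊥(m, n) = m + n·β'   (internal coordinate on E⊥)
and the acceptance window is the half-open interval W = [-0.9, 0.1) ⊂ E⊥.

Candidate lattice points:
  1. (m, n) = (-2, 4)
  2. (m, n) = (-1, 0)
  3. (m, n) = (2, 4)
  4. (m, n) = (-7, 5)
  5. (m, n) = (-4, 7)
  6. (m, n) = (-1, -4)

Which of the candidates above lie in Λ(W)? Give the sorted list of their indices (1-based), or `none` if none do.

6

β' = (4−√20)/2 ≈ -0.23607.
[1] lift (-2,4): star map gives -2.94427; window check -0.9 ≤ -2.94427 < 0.1 is false → out
[2] lift (-1,0): star map gives -1.00000; window check -0.9 ≤ -1.00000 < 0.1 is false → out
[3] lift (2,4): star map gives 1.05573; window check -0.9 ≤ 1.05573 < 0.1 is false → out
[4] lift (-7,5): star map gives -8.18034; window check -0.9 ≤ -8.18034 < 0.1 is false → out
[5] lift (-4,7): star map gives -5.65248; window check -0.9 ≤ -5.65248 < 0.1 is false → out
[6] lift (-1,-4): star map gives -0.05573; window check -0.9 ≤ -0.05573 < 0.1 is true → IN Λ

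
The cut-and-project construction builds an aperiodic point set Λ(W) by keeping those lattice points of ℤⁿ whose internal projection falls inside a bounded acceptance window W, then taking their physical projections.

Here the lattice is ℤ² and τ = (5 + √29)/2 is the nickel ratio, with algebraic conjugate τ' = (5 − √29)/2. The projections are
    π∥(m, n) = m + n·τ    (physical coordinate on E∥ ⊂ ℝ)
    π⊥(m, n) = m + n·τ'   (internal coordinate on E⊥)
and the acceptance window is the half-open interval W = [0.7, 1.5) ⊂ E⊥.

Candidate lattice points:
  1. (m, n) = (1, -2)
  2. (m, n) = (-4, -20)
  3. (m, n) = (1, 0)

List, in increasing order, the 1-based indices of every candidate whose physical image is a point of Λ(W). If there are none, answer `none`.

Compute τ' = (5−√29)/2 = -0.192582, so π⊥(m,n) = m -0.192582·n.
#1 (1,-2): internal coord 1 + (-2)·τ' = +1.385165; +1.385165 ∈ [0.7, 1.5) → IN Λ
#2 (-4,-20): internal coord -4 + (-20)·τ' = -0.148352; -0.148352 ∉ [0.7, 1.5) → out
#3 (1,0): internal coord 1 + (0)·τ' = +1.000000; +1.000000 ∈ [0.7, 1.5) → IN Λ

1, 3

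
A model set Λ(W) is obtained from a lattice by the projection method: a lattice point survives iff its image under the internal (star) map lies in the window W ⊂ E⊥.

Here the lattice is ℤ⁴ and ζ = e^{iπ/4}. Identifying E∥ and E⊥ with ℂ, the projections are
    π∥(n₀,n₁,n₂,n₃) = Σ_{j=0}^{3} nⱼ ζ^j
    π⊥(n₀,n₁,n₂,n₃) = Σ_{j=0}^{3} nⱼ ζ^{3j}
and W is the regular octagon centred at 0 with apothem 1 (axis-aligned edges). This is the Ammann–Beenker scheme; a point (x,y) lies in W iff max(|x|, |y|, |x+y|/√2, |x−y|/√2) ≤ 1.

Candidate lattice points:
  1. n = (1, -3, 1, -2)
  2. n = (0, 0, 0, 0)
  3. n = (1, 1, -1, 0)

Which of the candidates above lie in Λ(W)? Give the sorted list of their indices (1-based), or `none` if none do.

2

Internal map: ζ^{3j} for j=0..3 gives (1,0), (−√2/2,√2/2), (0,−1), (√2/2,√2/2).
candidate 1: n = (1, -3, 1, -2) → π⊥ ≈ (+1.7071, -4.5355); max(|x|,|y|,|x±y|/√2) = 4.5355 > 1 ⇒ ∉ W
candidate 2: n = (0, 0, 0, 0) → π⊥ ≈ (+0.0000, +0.0000); max(|x|,|y|,|x±y|/√2) = 0.0000 ≤ 1 ⇒ ∈ W
candidate 3: n = (1, 1, -1, 0) → π⊥ ≈ (+0.2929, +1.7071); max(|x|,|y|,|x±y|/√2) = 1.7071 > 1 ⇒ ∉ W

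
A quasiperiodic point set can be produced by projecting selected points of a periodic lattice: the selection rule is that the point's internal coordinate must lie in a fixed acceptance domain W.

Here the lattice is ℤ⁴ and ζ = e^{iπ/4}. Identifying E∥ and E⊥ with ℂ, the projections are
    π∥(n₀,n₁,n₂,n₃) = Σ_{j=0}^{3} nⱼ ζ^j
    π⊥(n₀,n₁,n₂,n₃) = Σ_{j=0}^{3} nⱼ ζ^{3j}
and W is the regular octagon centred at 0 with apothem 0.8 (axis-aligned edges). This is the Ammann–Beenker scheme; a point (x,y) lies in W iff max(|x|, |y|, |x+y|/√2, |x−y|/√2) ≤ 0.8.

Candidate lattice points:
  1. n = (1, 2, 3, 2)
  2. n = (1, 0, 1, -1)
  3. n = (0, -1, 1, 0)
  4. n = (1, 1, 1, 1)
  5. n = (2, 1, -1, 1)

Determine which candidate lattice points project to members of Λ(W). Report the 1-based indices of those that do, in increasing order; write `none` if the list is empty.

none

Internal map: ζ^{3j} for j=0..3 gives (1,0), (−√2/2,√2/2), (0,−1), (√2/2,√2/2).
#1 (1, 2, 3, 2): internal (1.0000, -0.1716); octagon support 1.0000 vs apothem 0.8 → ∉ W
#2 (1, 0, 1, -1): internal (0.2929, -1.7071); octagon support 1.7071 vs apothem 0.8 → ∉ W
#3 (0, -1, 1, 0): internal (0.7071, -1.7071); octagon support 1.7071 vs apothem 0.8 → ∉ W
#4 (1, 1, 1, 1): internal (1.0000, 0.4142); octagon support 1.0000 vs apothem 0.8 → ∉ W
#5 (2, 1, -1, 1): internal (2.0000, 2.4142); octagon support 3.1213 vs apothem 0.8 → ∉ W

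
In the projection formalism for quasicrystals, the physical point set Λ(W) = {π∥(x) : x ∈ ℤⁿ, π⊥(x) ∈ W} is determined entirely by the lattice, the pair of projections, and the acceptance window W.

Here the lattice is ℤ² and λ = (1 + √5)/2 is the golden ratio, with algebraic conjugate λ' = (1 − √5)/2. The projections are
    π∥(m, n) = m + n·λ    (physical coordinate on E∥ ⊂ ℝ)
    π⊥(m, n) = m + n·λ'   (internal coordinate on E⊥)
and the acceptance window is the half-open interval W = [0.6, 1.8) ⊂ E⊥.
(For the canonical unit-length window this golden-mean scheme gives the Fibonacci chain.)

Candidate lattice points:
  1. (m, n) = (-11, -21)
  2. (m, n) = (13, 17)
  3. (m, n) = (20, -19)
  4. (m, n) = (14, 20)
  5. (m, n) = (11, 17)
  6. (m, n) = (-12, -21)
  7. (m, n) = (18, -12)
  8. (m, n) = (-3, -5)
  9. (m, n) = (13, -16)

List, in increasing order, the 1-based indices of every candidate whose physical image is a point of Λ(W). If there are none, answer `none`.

4, 6

Numerically λ ≈ 1.618034 and λ' = −1/λ ≈ -0.618034.
candidate 1: (m,n)=(-11,-21) → π∥ = -11-21·λ ≈ -44.978714, π⊥ = -11-21·λ' ≈ 1.978714 ∉ [0.6, 1.8) ⇒ out
candidate 2: (m,n)=(13,17) → π∥ = 13+17·λ ≈ 40.506578, π⊥ = 13+17·λ' ≈ 2.493422 ∉ [0.6, 1.8) ⇒ out
candidate 3: (m,n)=(20,-19) → π∥ = 20-19·λ ≈ -10.742646, π⊥ = 20-19·λ' ≈ 31.742646 ∉ [0.6, 1.8) ⇒ out
candidate 4: (m,n)=(14,20) → π∥ = 14+20·λ ≈ 46.360680, π⊥ = 14+20·λ' ≈ 1.639320 ∈ [0.6, 1.8) ⇒ IN Λ
candidate 5: (m,n)=(11,17) → π∥ = 11+17·λ ≈ 38.506578, π⊥ = 11+17·λ' ≈ 0.493422 ∉ [0.6, 1.8) ⇒ out
candidate 6: (m,n)=(-12,-21) → π∥ = -12-21·λ ≈ -45.978714, π⊥ = -12-21·λ' ≈ 0.978714 ∈ [0.6, 1.8) ⇒ IN Λ
candidate 7: (m,n)=(18,-12) → π∥ = 18-12·λ ≈ -1.416408, π⊥ = 18-12·λ' ≈ 25.416408 ∉ [0.6, 1.8) ⇒ out
candidate 8: (m,n)=(-3,-5) → π∥ = -3-5·λ ≈ -11.090170, π⊥ = -3-5·λ' ≈ 0.090170 ∉ [0.6, 1.8) ⇒ out
candidate 9: (m,n)=(13,-16) → π∥ = 13-16·λ ≈ -12.888544, π⊥ = 13-16·λ' ≈ 22.888544 ∉ [0.6, 1.8) ⇒ out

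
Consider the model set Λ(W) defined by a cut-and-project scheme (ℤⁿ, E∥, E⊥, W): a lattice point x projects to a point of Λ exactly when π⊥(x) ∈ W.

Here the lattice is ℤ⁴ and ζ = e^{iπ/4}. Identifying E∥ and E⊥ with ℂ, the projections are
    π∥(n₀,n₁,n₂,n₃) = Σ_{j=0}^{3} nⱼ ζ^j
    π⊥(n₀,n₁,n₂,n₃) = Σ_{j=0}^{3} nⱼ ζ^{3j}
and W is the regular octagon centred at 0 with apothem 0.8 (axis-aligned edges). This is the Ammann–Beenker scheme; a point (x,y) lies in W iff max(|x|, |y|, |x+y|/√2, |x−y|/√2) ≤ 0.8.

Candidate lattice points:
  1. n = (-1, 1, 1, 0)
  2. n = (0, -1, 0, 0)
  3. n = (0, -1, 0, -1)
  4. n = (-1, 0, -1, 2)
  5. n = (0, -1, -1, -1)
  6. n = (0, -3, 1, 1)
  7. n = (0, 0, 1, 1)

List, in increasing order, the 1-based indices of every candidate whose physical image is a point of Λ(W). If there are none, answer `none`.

5, 7

π⊥(n) = n₀ + n₁ζ³ + n₂ζ⁶ + n₃ζ⁹ where ζ = e^{iπ/4}.
#1 (-1, 1, 1, 0): internal (-1.70711, -0.29289); octagon support 1.70711 vs apothem 0.8 → ∉ W
#2 (0, -1, 0, 0): internal (0.70711, -0.70711); octagon support 1.00000 vs apothem 0.8 → ∉ W
#3 (0, -1, 0, -1): internal (0.00000, -1.41421); octagon support 1.41421 vs apothem 0.8 → ∉ W
#4 (-1, 0, -1, 2): internal (0.41421, 2.41421); octagon support 2.41421 vs apothem 0.8 → ∉ W
#5 (0, -1, -1, -1): internal (0.00000, -0.41421); octagon support 0.41421 vs apothem 0.8 → ∈ W
#6 (0, -3, 1, 1): internal (2.82843, -2.41421); octagon support 3.70711 vs apothem 0.8 → ∉ W
#7 (0, 0, 1, 1): internal (0.70711, -0.29289); octagon support 0.70711 vs apothem 0.8 → ∈ W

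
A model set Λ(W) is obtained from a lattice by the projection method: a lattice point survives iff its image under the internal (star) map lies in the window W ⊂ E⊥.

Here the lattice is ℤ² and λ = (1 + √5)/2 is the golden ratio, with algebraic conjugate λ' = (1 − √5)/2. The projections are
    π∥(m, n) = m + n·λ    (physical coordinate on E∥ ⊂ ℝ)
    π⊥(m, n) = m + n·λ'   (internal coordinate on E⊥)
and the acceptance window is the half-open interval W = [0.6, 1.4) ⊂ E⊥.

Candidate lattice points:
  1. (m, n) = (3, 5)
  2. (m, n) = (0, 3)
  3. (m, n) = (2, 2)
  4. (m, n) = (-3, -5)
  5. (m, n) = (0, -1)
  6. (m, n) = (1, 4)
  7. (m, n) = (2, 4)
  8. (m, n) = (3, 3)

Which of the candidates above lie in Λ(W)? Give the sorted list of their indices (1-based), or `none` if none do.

3, 5, 8

Numerically λ ≈ 1.61803 and λ' = −1/λ ≈ -0.61803.
[1] lift (3,5): star map gives -0.09017; window check 0.6 ≤ -0.09017 < 1.4 is false → out
[2] lift (0,3): star map gives -1.85410; window check 0.6 ≤ -1.85410 < 1.4 is false → out
[3] lift (2,2): star map gives 0.76393; window check 0.6 ≤ 0.76393 < 1.4 is true → IN Λ
[4] lift (-3,-5): star map gives 0.09017; window check 0.6 ≤ 0.09017 < 1.4 is false → out
[5] lift (0,-1): star map gives 0.61803; window check 0.6 ≤ 0.61803 < 1.4 is true → IN Λ
[6] lift (1,4): star map gives -1.47214; window check 0.6 ≤ -1.47214 < 1.4 is false → out
[7] lift (2,4): star map gives -0.47214; window check 0.6 ≤ -0.47214 < 1.4 is false → out
[8] lift (3,3): star map gives 1.14590; window check 0.6 ≤ 1.14590 < 1.4 is true → IN Λ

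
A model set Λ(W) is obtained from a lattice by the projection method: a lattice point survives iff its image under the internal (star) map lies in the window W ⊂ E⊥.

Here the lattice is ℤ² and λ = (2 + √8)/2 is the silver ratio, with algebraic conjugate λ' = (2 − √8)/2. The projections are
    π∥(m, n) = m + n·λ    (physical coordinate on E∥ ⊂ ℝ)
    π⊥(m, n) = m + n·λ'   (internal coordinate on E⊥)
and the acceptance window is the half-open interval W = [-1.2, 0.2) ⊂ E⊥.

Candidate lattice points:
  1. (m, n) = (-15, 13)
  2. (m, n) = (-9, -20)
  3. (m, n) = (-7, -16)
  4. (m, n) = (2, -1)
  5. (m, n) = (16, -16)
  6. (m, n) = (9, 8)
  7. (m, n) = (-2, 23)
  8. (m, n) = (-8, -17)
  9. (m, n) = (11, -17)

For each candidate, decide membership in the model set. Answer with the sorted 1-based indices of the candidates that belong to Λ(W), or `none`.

2, 3, 8

Numerically λ ≈ 2.4142 and λ' = −1/λ ≈ -0.4142.
candidate 1: (m,n)=(-15,13) → π∥ = -15+13·λ ≈ 16.3848, π⊥ = -15+13·λ' ≈ -20.3848 ∉ [-1.2, 0.2) ⇒ out
candidate 2: (m,n)=(-9,-20) → π∥ = -9-20·λ ≈ -57.2843, π⊥ = -9-20·λ' ≈ -0.7157 ∈ [-1.2, 0.2) ⇒ IN Λ
candidate 3: (m,n)=(-7,-16) → π∥ = -7-16·λ ≈ -45.6274, π⊥ = -7-16·λ' ≈ -0.3726 ∈ [-1.2, 0.2) ⇒ IN Λ
candidate 4: (m,n)=(2,-1) → π∥ = 2-1·λ ≈ -0.4142, π⊥ = 2-1·λ' ≈ 2.4142 ∉ [-1.2, 0.2) ⇒ out
candidate 5: (m,n)=(16,-16) → π∥ = 16-16·λ ≈ -22.6274, π⊥ = 16-16·λ' ≈ 22.6274 ∉ [-1.2, 0.2) ⇒ out
candidate 6: (m,n)=(9,8) → π∥ = 9+8·λ ≈ 28.3137, π⊥ = 9+8·λ' ≈ 5.6863 ∉ [-1.2, 0.2) ⇒ out
candidate 7: (m,n)=(-2,23) → π∥ = -2+23·λ ≈ 53.5269, π⊥ = -2+23·λ' ≈ -11.5269 ∉ [-1.2, 0.2) ⇒ out
candidate 8: (m,n)=(-8,-17) → π∥ = -8-17·λ ≈ -49.0416, π⊥ = -8-17·λ' ≈ -0.9584 ∈ [-1.2, 0.2) ⇒ IN Λ
candidate 9: (m,n)=(11,-17) → π∥ = 11-17·λ ≈ -30.0416, π⊥ = 11-17·λ' ≈ 18.0416 ∉ [-1.2, 0.2) ⇒ out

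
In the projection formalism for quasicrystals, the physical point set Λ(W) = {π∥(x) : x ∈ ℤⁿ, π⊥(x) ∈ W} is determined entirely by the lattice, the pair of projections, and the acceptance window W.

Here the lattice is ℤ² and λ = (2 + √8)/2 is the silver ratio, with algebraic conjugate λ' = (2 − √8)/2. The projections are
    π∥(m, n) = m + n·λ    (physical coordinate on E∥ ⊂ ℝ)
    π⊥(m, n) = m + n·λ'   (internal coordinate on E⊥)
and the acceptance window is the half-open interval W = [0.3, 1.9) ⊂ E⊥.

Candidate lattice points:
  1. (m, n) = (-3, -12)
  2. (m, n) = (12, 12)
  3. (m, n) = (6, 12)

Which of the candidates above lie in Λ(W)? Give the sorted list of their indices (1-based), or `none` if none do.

Numerically λ ≈ 2.414214 and λ' = −1/λ ≈ -0.414214.
[1] lift (-3,-12): star map gives 1.970563; window check 0.3 ≤ 1.970563 < 1.9 is false → out
[2] lift (12,12): star map gives 7.029437; window check 0.3 ≤ 7.029437 < 1.9 is false → out
[3] lift (6,12): star map gives 1.029437; window check 0.3 ≤ 1.029437 < 1.9 is true → IN Λ

3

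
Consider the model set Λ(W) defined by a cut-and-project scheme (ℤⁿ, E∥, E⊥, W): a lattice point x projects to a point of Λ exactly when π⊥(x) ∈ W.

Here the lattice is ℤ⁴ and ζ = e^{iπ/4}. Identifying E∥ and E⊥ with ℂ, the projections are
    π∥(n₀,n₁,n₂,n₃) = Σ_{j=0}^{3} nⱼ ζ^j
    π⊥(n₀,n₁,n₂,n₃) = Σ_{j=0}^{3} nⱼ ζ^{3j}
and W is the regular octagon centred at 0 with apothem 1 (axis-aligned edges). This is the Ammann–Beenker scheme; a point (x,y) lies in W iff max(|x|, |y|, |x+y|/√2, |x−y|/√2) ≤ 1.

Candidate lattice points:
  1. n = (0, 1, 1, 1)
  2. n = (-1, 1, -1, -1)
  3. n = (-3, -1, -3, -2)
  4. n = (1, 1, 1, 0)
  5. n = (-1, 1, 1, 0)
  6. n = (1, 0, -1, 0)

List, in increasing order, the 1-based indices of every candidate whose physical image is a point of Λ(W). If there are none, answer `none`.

Internal map: ζ^{3j} for j=0..3 gives (1,0), (−√2/2,√2/2), (0,−1), (√2/2,√2/2).
candidate 1: n = (0, 1, 1, 1) → π⊥ ≈ (+0.00000, +0.41421); max(|x|,|y|,|x±y|/√2) = 0.41421 ≤ 1 ⇒ ∈ W
candidate 2: n = (-1, 1, -1, -1) → π⊥ ≈ (-2.41421, +1.00000); max(|x|,|y|,|x±y|/√2) = 2.41421 > 1 ⇒ ∉ W
candidate 3: n = (-3, -1, -3, -2) → π⊥ ≈ (-3.70711, +0.87868); max(|x|,|y|,|x±y|/√2) = 3.70711 > 1 ⇒ ∉ W
candidate 4: n = (1, 1, 1, 0) → π⊥ ≈ (+0.29289, -0.29289); max(|x|,|y|,|x±y|/√2) = 0.41421 ≤ 1 ⇒ ∈ W
candidate 5: n = (-1, 1, 1, 0) → π⊥ ≈ (-1.70711, -0.29289); max(|x|,|y|,|x±y|/√2) = 1.70711 > 1 ⇒ ∉ W
candidate 6: n = (1, 0, -1, 0) → π⊥ ≈ (+1.00000, +1.00000); max(|x|,|y|,|x±y|/√2) = 1.41421 > 1 ⇒ ∉ W

1, 4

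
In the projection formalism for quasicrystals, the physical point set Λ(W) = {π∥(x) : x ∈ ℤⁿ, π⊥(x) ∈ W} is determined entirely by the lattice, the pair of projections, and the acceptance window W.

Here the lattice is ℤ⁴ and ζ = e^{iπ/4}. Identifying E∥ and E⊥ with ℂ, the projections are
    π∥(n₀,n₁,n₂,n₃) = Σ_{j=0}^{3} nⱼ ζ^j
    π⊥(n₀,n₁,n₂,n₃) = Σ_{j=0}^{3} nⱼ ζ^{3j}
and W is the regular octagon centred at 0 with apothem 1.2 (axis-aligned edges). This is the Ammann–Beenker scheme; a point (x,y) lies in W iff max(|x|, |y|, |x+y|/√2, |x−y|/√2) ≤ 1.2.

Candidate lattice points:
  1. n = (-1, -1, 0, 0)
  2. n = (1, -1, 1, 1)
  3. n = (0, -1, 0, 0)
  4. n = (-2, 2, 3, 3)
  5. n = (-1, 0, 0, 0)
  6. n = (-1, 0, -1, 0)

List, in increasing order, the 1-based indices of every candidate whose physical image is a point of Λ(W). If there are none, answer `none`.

Internal map: ζ^{3j} for j=0..3 gives (1,0), (−√2/2,√2/2), (0,−1), (√2/2,√2/2).
candidate 1: n = (-1, -1, 0, 0) → π⊥ ≈ (-0.29289, -0.70711); max(|x|,|y|,|x±y|/√2) = 0.70711 ≤ 1.2 ⇒ ∈ W
candidate 2: n = (1, -1, 1, 1) → π⊥ ≈ (+2.41421, -1.00000); max(|x|,|y|,|x±y|/√2) = 2.41421 > 1.2 ⇒ ∉ W
candidate 3: n = (0, -1, 0, 0) → π⊥ ≈ (+0.70711, -0.70711); max(|x|,|y|,|x±y|/√2) = 1.00000 ≤ 1.2 ⇒ ∈ W
candidate 4: n = (-2, 2, 3, 3) → π⊥ ≈ (-1.29289, +0.53553); max(|x|,|y|,|x±y|/√2) = 1.29289 > 1.2 ⇒ ∉ W
candidate 5: n = (-1, 0, 0, 0) → π⊥ ≈ (-1.00000, +0.00000); max(|x|,|y|,|x±y|/√2) = 1.00000 ≤ 1.2 ⇒ ∈ W
candidate 6: n = (-1, 0, -1, 0) → π⊥ ≈ (-1.00000, +1.00000); max(|x|,|y|,|x±y|/√2) = 1.41421 > 1.2 ⇒ ∉ W

1, 3, 5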